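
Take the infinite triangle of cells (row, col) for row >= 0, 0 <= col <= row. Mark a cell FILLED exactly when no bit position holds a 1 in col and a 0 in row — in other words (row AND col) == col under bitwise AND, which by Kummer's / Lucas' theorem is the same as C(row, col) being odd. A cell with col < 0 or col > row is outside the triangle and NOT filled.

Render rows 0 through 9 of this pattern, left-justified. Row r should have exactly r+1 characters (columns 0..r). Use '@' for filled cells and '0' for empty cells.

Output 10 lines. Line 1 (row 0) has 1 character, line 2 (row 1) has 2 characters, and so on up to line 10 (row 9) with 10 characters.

r0=0: @
r1=1: @@
r2=10: @0@
r3=11: @@@@
r4=100: @000@
r5=101: @@00@@
r6=110: @0@0@0@
r7=111: @@@@@@@@
r8=1000: @0000000@
r9=1001: @@000000@@

Answer: @
@@
@0@
@@@@
@000@
@@00@@
@0@0@0@
@@@@@@@@
@0000000@
@@000000@@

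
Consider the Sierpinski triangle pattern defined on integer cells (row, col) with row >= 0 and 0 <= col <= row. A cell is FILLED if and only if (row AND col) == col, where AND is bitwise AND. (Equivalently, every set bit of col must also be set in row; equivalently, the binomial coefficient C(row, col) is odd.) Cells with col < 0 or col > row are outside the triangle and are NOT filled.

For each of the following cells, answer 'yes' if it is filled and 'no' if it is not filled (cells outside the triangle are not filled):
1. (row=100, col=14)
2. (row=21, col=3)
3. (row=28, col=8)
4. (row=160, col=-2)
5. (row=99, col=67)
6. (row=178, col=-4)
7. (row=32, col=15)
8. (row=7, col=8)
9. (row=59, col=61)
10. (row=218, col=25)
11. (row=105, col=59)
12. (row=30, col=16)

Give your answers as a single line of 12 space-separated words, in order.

(100,14): row=0b1100100, col=0b1110, row AND col = 0b100 = 4; 4 != 14 -> empty
(21,3): row=0b10101, col=0b11, row AND col = 0b1 = 1; 1 != 3 -> empty
(28,8): row=0b11100, col=0b1000, row AND col = 0b1000 = 8; 8 == 8 -> filled
(160,-2): col outside [0, 160] -> not filled
(99,67): row=0b1100011, col=0b1000011, row AND col = 0b1000011 = 67; 67 == 67 -> filled
(178,-4): col outside [0, 178] -> not filled
(32,15): row=0b100000, col=0b1111, row AND col = 0b0 = 0; 0 != 15 -> empty
(7,8): col outside [0, 7] -> not filled
(59,61): col outside [0, 59] -> not filled
(218,25): row=0b11011010, col=0b11001, row AND col = 0b11000 = 24; 24 != 25 -> empty
(105,59): row=0b1101001, col=0b111011, row AND col = 0b101001 = 41; 41 != 59 -> empty
(30,16): row=0b11110, col=0b10000, row AND col = 0b10000 = 16; 16 == 16 -> filled

Answer: no no yes no yes no no no no no no yes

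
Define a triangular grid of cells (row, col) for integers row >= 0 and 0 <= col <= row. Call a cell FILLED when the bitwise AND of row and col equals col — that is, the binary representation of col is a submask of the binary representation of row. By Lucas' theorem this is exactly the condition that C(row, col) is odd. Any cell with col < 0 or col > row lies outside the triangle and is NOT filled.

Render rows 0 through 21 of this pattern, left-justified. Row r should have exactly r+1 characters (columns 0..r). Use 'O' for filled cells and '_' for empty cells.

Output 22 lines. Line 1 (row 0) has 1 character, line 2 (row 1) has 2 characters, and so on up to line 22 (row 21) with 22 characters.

r0=0: O
r1=1: OO
r2=10: O_O
r3=11: OOOO
r4=100: O___O
r5=101: OO__OO
r6=110: O_O_O_O
r7=111: OOOOOOOO
r8=1000: O_______O
r9=1001: OO______OO
r10=1010: O_O_____O_O
r11=1011: OOOO____OOOO
r12=1100: O___O___O___O
r13=1101: OO__OO__OO__OO
r14=1110: O_O_O_O_O_O_O_O
r15=1111: OOOOOOOOOOOOOOOO
r16=10000: O_______________O
r17=10001: OO______________OO
r18=10010: O_O_____________O_O
r19=10011: OOOO____________OOOO
r20=10100: O___O___________O___O
r21=10101: OO__OO__________OO__OO

Answer: O
OO
O_O
OOOO
O___O
OO__OO
O_O_O_O
OOOOOOOO
O_______O
OO______OO
O_O_____O_O
OOOO____OOOO
O___O___O___O
OO__OO__OO__OO
O_O_O_O_O_O_O_O
OOOOOOOOOOOOOOOO
O_______________O
OO______________OO
O_O_____________O_O
OOOO____________OOOO
O___O___________O___O
OO__OO__________OO__OO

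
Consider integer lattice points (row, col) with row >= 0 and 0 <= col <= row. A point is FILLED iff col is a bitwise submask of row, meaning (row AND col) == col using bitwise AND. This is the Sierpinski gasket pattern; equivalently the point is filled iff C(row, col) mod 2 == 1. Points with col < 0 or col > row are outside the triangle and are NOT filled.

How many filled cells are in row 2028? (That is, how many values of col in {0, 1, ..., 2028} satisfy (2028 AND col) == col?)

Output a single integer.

Answer: 256

Derivation:
2028 in binary = 11111101100
popcount(2028) = number of 1-bits in 11111101100 = 8
A col c satisfies (2028 AND c) == c iff every set bit of c is also set in 2028; each of the 8 set bits of 2028 can independently be on or off in c.
count = 2^8 = 256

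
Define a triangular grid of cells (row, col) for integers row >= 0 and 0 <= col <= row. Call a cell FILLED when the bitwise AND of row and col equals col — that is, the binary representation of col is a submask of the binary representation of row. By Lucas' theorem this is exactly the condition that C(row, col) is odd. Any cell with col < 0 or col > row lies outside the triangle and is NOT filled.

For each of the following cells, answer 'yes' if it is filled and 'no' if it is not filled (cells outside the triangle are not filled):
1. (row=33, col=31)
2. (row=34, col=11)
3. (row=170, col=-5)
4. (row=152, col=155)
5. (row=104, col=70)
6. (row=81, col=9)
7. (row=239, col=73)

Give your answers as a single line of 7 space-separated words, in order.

Answer: no no no no no no yes

Derivation:
(33,31): row=0b100001, col=0b11111, row AND col = 0b1 = 1; 1 != 31 -> empty
(34,11): row=0b100010, col=0b1011, row AND col = 0b10 = 2; 2 != 11 -> empty
(170,-5): col outside [0, 170] -> not filled
(152,155): col outside [0, 152] -> not filled
(104,70): row=0b1101000, col=0b1000110, row AND col = 0b1000000 = 64; 64 != 70 -> empty
(81,9): row=0b1010001, col=0b1001, row AND col = 0b1 = 1; 1 != 9 -> empty
(239,73): row=0b11101111, col=0b1001001, row AND col = 0b1001001 = 73; 73 == 73 -> filled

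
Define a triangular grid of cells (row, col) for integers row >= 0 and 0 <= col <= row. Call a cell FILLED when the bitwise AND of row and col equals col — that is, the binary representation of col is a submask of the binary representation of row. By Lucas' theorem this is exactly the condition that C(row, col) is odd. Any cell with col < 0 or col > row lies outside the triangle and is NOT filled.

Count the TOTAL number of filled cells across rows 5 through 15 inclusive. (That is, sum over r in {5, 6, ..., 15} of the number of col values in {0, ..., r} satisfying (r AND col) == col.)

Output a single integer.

Answer: 70

Derivation:
r5=101 pc2: +4 =4
r6=110 pc2: +4 =8
r7=111 pc3: +8 =16
r8=1000 pc1: +2 =18
r9=1001 pc2: +4 =22
r10=1010 pc2: +4 =26
r11=1011 pc3: +8 =34
r12=1100 pc2: +4 =38
r13=1101 pc3: +8 =46
r14=1110 pc3: +8 =54
r15=1111 pc4: +16 =70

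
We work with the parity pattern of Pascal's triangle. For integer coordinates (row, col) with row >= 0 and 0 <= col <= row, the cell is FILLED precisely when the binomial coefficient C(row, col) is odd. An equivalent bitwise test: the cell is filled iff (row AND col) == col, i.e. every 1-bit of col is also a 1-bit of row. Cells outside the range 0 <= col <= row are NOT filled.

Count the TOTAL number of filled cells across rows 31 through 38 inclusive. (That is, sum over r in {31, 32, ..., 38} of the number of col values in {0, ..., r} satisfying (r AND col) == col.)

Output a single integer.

r31=11111 pc5: +32 =32
r32=100000 pc1: +2 =34
r33=100001 pc2: +4 =38
r34=100010 pc2: +4 =42
r35=100011 pc3: +8 =50
r36=100100 pc2: +4 =54
r37=100101 pc3: +8 =62
r38=100110 pc3: +8 =70

Answer: 70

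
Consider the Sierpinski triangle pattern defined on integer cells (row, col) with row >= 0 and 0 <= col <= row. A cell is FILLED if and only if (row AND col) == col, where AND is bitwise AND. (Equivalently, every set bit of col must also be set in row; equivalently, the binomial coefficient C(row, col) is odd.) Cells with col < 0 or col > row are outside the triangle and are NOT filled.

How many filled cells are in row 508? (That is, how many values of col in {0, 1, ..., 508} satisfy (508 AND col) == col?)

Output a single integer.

508 in binary = 111111100
popcount(508) = number of 1-bits in 111111100 = 7
A col c satisfies (508 AND c) == c iff every set bit of c is also set in 508; each of the 7 set bits of 508 can independently be on or off in c.
count = 2^7 = 128

Answer: 128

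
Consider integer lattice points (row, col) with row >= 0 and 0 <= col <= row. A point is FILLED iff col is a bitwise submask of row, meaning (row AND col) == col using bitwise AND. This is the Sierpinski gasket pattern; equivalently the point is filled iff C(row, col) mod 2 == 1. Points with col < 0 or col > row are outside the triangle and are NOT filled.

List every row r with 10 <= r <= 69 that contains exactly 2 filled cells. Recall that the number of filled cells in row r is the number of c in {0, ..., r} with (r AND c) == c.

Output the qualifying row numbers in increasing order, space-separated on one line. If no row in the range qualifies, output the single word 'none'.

Row r has 2^popcount(r) filled cells, so we need popcount(r) = log2(2) = 1.
Scan r = 10..69 and keep those with exactly 1 one-bits:
r=10=1010 popcount=2 -> skip
r=11=1011 popcount=3 -> skip
r=12=1100 popcount=2 -> skip
r=13=1101 popcount=3 -> skip
r=14=1110 popcount=3 -> skip
r=15=1111 popcount=4 -> skip
r=16=10000 popcount=1 -> KEEP
r=17=10001 popcount=2 -> skip
r=18=10010 popcount=2 -> skip
r=19=10011 popcount=3 -> skip
r=20=10100 popcount=2 -> skip
r=21=10101 popcount=3 -> skip
r=22=10110 popcount=3 -> skip
r=23=10111 popcount=4 -> skip
r=24=11000 popcount=2 -> skip
r=25=11001 popcount=3 -> skip
r=26=11010 popcount=3 -> skip
r=27=11011 popcount=4 -> skip
r=28=11100 popcount=3 -> skip
r=29=11101 popcount=4 -> skip
r=30=11110 popcount=4 -> skip
r=31=11111 popcount=5 -> skip
r=32=100000 popcount=1 -> KEEP
r=33=100001 popcount=2 -> skip
r=34=100010 popcount=2 -> skip
r=35=100011 popcount=3 -> skip
r=36=100100 popcount=2 -> skip
r=37=100101 popcount=3 -> skip
r=38=100110 popcount=3 -> skip
r=39=100111 popcount=4 -> skip
r=40=101000 popcount=2 -> skip
r=41=101001 popcount=3 -> skip
r=42=101010 popcount=3 -> skip
r=43=101011 popcount=4 -> skip
r=44=101100 popcount=3 -> skip
r=45=101101 popcount=4 -> skip
r=46=101110 popcount=4 -> skip
r=47=101111 popcount=5 -> skip
r=48=110000 popcount=2 -> skip
r=49=110001 popcount=3 -> skip
r=50=110010 popcount=3 -> skip
r=51=110011 popcount=4 -> skip
r=52=110100 popcount=3 -> skip
r=53=110101 popcount=4 -> skip
r=54=110110 popcount=4 -> skip
r=55=110111 popcount=5 -> skip
r=56=111000 popcount=3 -> skip
r=57=111001 popcount=4 -> skip
r=58=111010 popcount=4 -> skip
r=59=111011 popcount=5 -> skip
r=60=111100 popcount=4 -> skip
r=61=111101 popcount=5 -> skip
r=62=111110 popcount=5 -> skip
r=63=111111 popcount=6 -> skip
r=64=1000000 popcount=1 -> KEEP
r=65=1000001 popcount=2 -> skip
r=66=1000010 popcount=2 -> skip
r=67=1000011 popcount=3 -> skip
r=68=1000100 popcount=2 -> skip
r=69=1000101 popcount=3 -> skip
Kept rows: 16 32 64

Answer: 16 32 64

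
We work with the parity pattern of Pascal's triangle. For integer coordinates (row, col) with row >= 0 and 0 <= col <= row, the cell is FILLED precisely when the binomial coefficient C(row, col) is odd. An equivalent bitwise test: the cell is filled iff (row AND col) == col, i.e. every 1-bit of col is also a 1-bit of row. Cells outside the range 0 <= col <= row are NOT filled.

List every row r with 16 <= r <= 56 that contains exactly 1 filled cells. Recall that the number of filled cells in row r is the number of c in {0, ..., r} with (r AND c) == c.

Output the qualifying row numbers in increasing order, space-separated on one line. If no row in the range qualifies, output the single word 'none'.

Row r has 2^popcount(r) filled cells, so we need popcount(r) = log2(1) = 0.
Scan r = 16..56 and keep those with exactly 0 one-bits:
r=16=10000 popcount=1 -> skip
r=17=10001 popcount=2 -> skip
r=18=10010 popcount=2 -> skip
r=19=10011 popcount=3 -> skip
r=20=10100 popcount=2 -> skip
r=21=10101 popcount=3 -> skip
r=22=10110 popcount=3 -> skip
r=23=10111 popcount=4 -> skip
r=24=11000 popcount=2 -> skip
r=25=11001 popcount=3 -> skip
r=26=11010 popcount=3 -> skip
r=27=11011 popcount=4 -> skip
r=28=11100 popcount=3 -> skip
r=29=11101 popcount=4 -> skip
r=30=11110 popcount=4 -> skip
r=31=11111 popcount=5 -> skip
r=32=100000 popcount=1 -> skip
r=33=100001 popcount=2 -> skip
r=34=100010 popcount=2 -> skip
r=35=100011 popcount=3 -> skip
r=36=100100 popcount=2 -> skip
r=37=100101 popcount=3 -> skip
r=38=100110 popcount=3 -> skip
r=39=100111 popcount=4 -> skip
r=40=101000 popcount=2 -> skip
r=41=101001 popcount=3 -> skip
r=42=101010 popcount=3 -> skip
r=43=101011 popcount=4 -> skip
r=44=101100 popcount=3 -> skip
r=45=101101 popcount=4 -> skip
r=46=101110 popcount=4 -> skip
r=47=101111 popcount=5 -> skip
r=48=110000 popcount=2 -> skip
r=49=110001 popcount=3 -> skip
r=50=110010 popcount=3 -> skip
r=51=110011 popcount=4 -> skip
r=52=110100 popcount=3 -> skip
r=53=110101 popcount=4 -> skip
r=54=110110 popcount=4 -> skip
r=55=110111 popcount=5 -> skip
r=56=111000 popcount=3 -> skip
Kept rows: none

Answer: none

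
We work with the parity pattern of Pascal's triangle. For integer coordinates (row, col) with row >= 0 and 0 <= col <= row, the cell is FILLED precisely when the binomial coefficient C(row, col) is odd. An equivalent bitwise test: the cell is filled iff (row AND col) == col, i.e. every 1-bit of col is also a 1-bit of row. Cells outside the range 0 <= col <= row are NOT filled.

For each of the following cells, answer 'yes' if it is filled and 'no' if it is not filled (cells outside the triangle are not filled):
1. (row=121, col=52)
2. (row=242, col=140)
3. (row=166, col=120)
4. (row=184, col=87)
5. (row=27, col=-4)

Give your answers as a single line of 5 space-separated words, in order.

(121,52): row=0b1111001, col=0b110100, row AND col = 0b110000 = 48; 48 != 52 -> empty
(242,140): row=0b11110010, col=0b10001100, row AND col = 0b10000000 = 128; 128 != 140 -> empty
(166,120): row=0b10100110, col=0b1111000, row AND col = 0b100000 = 32; 32 != 120 -> empty
(184,87): row=0b10111000, col=0b1010111, row AND col = 0b10000 = 16; 16 != 87 -> empty
(27,-4): col outside [0, 27] -> not filled

Answer: no no no no no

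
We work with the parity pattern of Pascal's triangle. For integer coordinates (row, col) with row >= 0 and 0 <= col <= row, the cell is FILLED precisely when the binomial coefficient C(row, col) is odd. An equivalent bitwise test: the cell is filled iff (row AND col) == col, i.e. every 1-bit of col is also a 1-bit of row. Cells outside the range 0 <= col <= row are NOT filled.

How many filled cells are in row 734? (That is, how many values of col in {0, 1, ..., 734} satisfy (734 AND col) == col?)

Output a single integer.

734 in binary = 1011011110
popcount(734) = number of 1-bits in 1011011110 = 7
A col c satisfies (734 AND c) == c iff every set bit of c is also set in 734; each of the 7 set bits of 734 can independently be on or off in c.
count = 2^7 = 128

Answer: 128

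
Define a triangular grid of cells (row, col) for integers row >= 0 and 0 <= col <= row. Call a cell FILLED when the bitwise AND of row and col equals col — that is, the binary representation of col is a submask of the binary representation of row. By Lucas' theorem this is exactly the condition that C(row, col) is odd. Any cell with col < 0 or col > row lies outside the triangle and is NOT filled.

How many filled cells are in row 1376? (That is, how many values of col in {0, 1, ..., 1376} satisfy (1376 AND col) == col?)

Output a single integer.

Answer: 16

Derivation:
1376 in binary = 10101100000
popcount(1376) = number of 1-bits in 10101100000 = 4
A col c satisfies (1376 AND c) == c iff every set bit of c is also set in 1376; each of the 4 set bits of 1376 can independently be on or off in c.
count = 2^4 = 16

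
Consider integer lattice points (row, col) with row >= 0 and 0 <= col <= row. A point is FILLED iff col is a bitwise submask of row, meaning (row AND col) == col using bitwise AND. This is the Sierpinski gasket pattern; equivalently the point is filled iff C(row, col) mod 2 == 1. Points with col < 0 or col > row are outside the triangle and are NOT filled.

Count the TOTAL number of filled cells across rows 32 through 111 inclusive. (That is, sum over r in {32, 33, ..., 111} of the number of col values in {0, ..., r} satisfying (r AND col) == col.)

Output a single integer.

Answer: 1296

Derivation:
r32=100000 pc1: +2 =2
r33=100001 pc2: +4 =6
r34=100010 pc2: +4 =10
r35=100011 pc3: +8 =18
r36=100100 pc2: +4 =22
r37=100101 pc3: +8 =30
r38=100110 pc3: +8 =38
r39=100111 pc4: +16 =54
r40=101000 pc2: +4 =58
r41=101001 pc3: +8 =66
r42=101010 pc3: +8 =74
r43=101011 pc4: +16 =90
r44=101100 pc3: +8 =98
r45=101101 pc4: +16 =114
r46=101110 pc4: +16 =130
r47=101111 pc5: +32 =162
r48=110000 pc2: +4 =166
r49=110001 pc3: +8 =174
r50=110010 pc3: +8 =182
r51=110011 pc4: +16 =198
r52=110100 pc3: +8 =206
r53=110101 pc4: +16 =222
r54=110110 pc4: +16 =238
r55=110111 pc5: +32 =270
r56=111000 pc3: +8 =278
r57=111001 pc4: +16 =294
r58=111010 pc4: +16 =310
r59=111011 pc5: +32 =342
r60=111100 pc4: +16 =358
r61=111101 pc5: +32 =390
r62=111110 pc5: +32 =422
r63=111111 pc6: +64 =486
r64=1000000 pc1: +2 =488
r65=1000001 pc2: +4 =492
r66=1000010 pc2: +4 =496
r67=1000011 pc3: +8 =504
r68=1000100 pc2: +4 =508
r69=1000101 pc3: +8 =516
r70=1000110 pc3: +8 =524
r71=1000111 pc4: +16 =540
r72=1001000 pc2: +4 =544
r73=1001001 pc3: +8 =552
r74=1001010 pc3: +8 =560
r75=1001011 pc4: +16 =576
r76=1001100 pc3: +8 =584
r77=1001101 pc4: +16 =600
r78=1001110 pc4: +16 =616
r79=1001111 pc5: +32 =648
r80=1010000 pc2: +4 =652
r81=1010001 pc3: +8 =660
r82=1010010 pc3: +8 =668
r83=1010011 pc4: +16 =684
r84=1010100 pc3: +8 =692
r85=1010101 pc4: +16 =708
r86=1010110 pc4: +16 =724
r87=1010111 pc5: +32 =756
r88=1011000 pc3: +8 =764
r89=1011001 pc4: +16 =780
r90=1011010 pc4: +16 =796
r91=1011011 pc5: +32 =828
r92=1011100 pc4: +16 =844
r93=1011101 pc5: +32 =876
r94=1011110 pc5: +32 =908
r95=1011111 pc6: +64 =972
r96=1100000 pc2: +4 =976
r97=1100001 pc3: +8 =984
r98=1100010 pc3: +8 =992
r99=1100011 pc4: +16 =1008
r100=1100100 pc3: +8 =1016
r101=1100101 pc4: +16 =1032
r102=1100110 pc4: +16 =1048
r103=1100111 pc5: +32 =1080
r104=1101000 pc3: +8 =1088
r105=1101001 pc4: +16 =1104
r106=1101010 pc4: +16 =1120
r107=1101011 pc5: +32 =1152
r108=1101100 pc4: +16 =1168
r109=1101101 pc5: +32 =1200
r110=1101110 pc5: +32 =1232
r111=1101111 pc6: +64 =1296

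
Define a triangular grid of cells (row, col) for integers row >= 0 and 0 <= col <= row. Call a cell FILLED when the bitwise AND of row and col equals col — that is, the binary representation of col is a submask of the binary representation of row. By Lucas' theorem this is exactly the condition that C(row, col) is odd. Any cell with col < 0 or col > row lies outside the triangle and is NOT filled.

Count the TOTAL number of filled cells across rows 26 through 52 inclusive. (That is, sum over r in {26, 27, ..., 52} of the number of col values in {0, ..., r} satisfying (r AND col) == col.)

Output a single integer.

r26=11010 pc3: +8 =8
r27=11011 pc4: +16 =24
r28=11100 pc3: +8 =32
r29=11101 pc4: +16 =48
r30=11110 pc4: +16 =64
r31=11111 pc5: +32 =96
r32=100000 pc1: +2 =98
r33=100001 pc2: +4 =102
r34=100010 pc2: +4 =106
r35=100011 pc3: +8 =114
r36=100100 pc2: +4 =118
r37=100101 pc3: +8 =126
r38=100110 pc3: +8 =134
r39=100111 pc4: +16 =150
r40=101000 pc2: +4 =154
r41=101001 pc3: +8 =162
r42=101010 pc3: +8 =170
r43=101011 pc4: +16 =186
r44=101100 pc3: +8 =194
r45=101101 pc4: +16 =210
r46=101110 pc4: +16 =226
r47=101111 pc5: +32 =258
r48=110000 pc2: +4 =262
r49=110001 pc3: +8 =270
r50=110010 pc3: +8 =278
r51=110011 pc4: +16 =294
r52=110100 pc3: +8 =302

Answer: 302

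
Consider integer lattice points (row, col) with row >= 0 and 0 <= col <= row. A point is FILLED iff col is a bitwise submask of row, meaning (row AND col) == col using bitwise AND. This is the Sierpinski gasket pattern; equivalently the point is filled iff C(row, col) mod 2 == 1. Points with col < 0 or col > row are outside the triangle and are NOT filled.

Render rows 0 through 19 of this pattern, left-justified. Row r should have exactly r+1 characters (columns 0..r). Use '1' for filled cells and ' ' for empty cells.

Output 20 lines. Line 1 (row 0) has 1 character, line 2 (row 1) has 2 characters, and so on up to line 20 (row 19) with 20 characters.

Answer: 1
11
1 1
1111
1   1
11  11
1 1 1 1
11111111
1       1
11      11
1 1     1 1
1111    1111
1   1   1   1
11  11  11  11
1 1 1 1 1 1 1 1
1111111111111111
1               1
11              11
1 1             1 1
1111            1111

Derivation:
r0=0: 1
r1=1: 11
r2=10: 1 1
r3=11: 1111
r4=100: 1   1
r5=101: 11  11
r6=110: 1 1 1 1
r7=111: 11111111
r8=1000: 1       1
r9=1001: 11      11
r10=1010: 1 1     1 1
r11=1011: 1111    1111
r12=1100: 1   1   1   1
r13=1101: 11  11  11  11
r14=1110: 1 1 1 1 1 1 1 1
r15=1111: 1111111111111111
r16=10000: 1               1
r17=10001: 11              11
r18=10010: 1 1             1 1
r19=10011: 1111            1111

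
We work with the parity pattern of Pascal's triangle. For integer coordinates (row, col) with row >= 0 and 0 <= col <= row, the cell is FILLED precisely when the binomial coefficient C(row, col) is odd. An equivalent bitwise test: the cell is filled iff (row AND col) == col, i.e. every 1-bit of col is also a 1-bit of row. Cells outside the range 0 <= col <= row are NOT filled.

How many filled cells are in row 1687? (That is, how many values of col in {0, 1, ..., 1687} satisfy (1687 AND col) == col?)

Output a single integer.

1687 in binary = 11010010111
popcount(1687) = number of 1-bits in 11010010111 = 7
A col c satisfies (1687 AND c) == c iff every set bit of c is also set in 1687; each of the 7 set bits of 1687 can independently be on or off in c.
count = 2^7 = 128

Answer: 128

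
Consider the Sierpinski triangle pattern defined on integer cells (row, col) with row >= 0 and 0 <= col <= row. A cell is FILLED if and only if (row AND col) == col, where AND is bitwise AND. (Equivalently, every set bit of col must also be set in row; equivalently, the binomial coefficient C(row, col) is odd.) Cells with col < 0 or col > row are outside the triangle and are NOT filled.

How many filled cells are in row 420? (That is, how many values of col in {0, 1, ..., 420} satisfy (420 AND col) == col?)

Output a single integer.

420 in binary = 110100100
popcount(420) = number of 1-bits in 110100100 = 4
A col c satisfies (420 AND c) == c iff every set bit of c is also set in 420; each of the 4 set bits of 420 can independently be on or off in c.
count = 2^4 = 16

Answer: 16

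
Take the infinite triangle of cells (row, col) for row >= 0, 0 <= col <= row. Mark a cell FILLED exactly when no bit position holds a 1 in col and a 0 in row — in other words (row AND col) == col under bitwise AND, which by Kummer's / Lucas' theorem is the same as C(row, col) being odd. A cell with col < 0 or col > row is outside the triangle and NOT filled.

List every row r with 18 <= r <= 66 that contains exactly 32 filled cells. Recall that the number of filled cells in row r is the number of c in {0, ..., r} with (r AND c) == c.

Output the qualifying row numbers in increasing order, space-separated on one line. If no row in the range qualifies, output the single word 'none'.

Answer: 31 47 55 59 61 62

Derivation:
Row r has 2^popcount(r) filled cells, so we need popcount(r) = log2(32) = 5.
Scan r = 18..66 and keep those with exactly 5 one-bits:
r=18=10010 popcount=2 -> skip
r=19=10011 popcount=3 -> skip
r=20=10100 popcount=2 -> skip
r=21=10101 popcount=3 -> skip
r=22=10110 popcount=3 -> skip
r=23=10111 popcount=4 -> skip
r=24=11000 popcount=2 -> skip
r=25=11001 popcount=3 -> skip
r=26=11010 popcount=3 -> skip
r=27=11011 popcount=4 -> skip
r=28=11100 popcount=3 -> skip
r=29=11101 popcount=4 -> skip
r=30=11110 popcount=4 -> skip
r=31=11111 popcount=5 -> KEEP
r=32=100000 popcount=1 -> skip
r=33=100001 popcount=2 -> skip
r=34=100010 popcount=2 -> skip
r=35=100011 popcount=3 -> skip
r=36=100100 popcount=2 -> skip
r=37=100101 popcount=3 -> skip
r=38=100110 popcount=3 -> skip
r=39=100111 popcount=4 -> skip
r=40=101000 popcount=2 -> skip
r=41=101001 popcount=3 -> skip
r=42=101010 popcount=3 -> skip
r=43=101011 popcount=4 -> skip
r=44=101100 popcount=3 -> skip
r=45=101101 popcount=4 -> skip
r=46=101110 popcount=4 -> skip
r=47=101111 popcount=5 -> KEEP
r=48=110000 popcount=2 -> skip
r=49=110001 popcount=3 -> skip
r=50=110010 popcount=3 -> skip
r=51=110011 popcount=4 -> skip
r=52=110100 popcount=3 -> skip
r=53=110101 popcount=4 -> skip
r=54=110110 popcount=4 -> skip
r=55=110111 popcount=5 -> KEEP
r=56=111000 popcount=3 -> skip
r=57=111001 popcount=4 -> skip
r=58=111010 popcount=4 -> skip
r=59=111011 popcount=5 -> KEEP
r=60=111100 popcount=4 -> skip
r=61=111101 popcount=5 -> KEEP
r=62=111110 popcount=5 -> KEEP
r=63=111111 popcount=6 -> skip
r=64=1000000 popcount=1 -> skip
r=65=1000001 popcount=2 -> skip
r=66=1000010 popcount=2 -> skip
Kept rows: 31 47 55 59 61 62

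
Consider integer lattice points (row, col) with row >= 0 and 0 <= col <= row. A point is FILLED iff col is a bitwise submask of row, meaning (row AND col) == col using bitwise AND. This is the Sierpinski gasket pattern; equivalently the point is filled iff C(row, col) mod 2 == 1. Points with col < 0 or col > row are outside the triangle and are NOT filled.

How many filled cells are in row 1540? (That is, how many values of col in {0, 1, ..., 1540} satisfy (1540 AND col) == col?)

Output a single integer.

1540 in binary = 11000000100
popcount(1540) = number of 1-bits in 11000000100 = 3
A col c satisfies (1540 AND c) == c iff every set bit of c is also set in 1540; each of the 3 set bits of 1540 can independently be on or off in c.
count = 2^3 = 8

Answer: 8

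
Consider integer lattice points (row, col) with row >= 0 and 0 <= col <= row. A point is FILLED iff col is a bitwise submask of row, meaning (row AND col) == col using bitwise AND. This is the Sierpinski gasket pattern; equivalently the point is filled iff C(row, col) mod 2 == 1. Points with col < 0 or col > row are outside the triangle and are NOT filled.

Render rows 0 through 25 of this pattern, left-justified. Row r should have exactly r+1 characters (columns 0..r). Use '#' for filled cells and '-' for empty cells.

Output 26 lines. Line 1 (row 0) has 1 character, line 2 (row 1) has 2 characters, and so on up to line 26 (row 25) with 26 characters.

Answer: #
##
#-#
####
#---#
##--##
#-#-#-#
########
#-------#
##------##
#-#-----#-#
####----####
#---#---#---#
##--##--##--##
#-#-#-#-#-#-#-#
################
#---------------#
##--------------##
#-#-------------#-#
####------------####
#---#-----------#---#
##--##----------##--##
#-#-#-#---------#-#-#-#
########--------########
#-------#-------#-------#
##------##------##------##

Derivation:
r0=0: #
r1=1: ##
r2=10: #-#
r3=11: ####
r4=100: #---#
r5=101: ##--##
r6=110: #-#-#-#
r7=111: ########
r8=1000: #-------#
r9=1001: ##------##
r10=1010: #-#-----#-#
r11=1011: ####----####
r12=1100: #---#---#---#
r13=1101: ##--##--##--##
r14=1110: #-#-#-#-#-#-#-#
r15=1111: ################
r16=10000: #---------------#
r17=10001: ##--------------##
r18=10010: #-#-------------#-#
r19=10011: ####------------####
r20=10100: #---#-----------#---#
r21=10101: ##--##----------##--##
r22=10110: #-#-#-#---------#-#-#-#
r23=10111: ########--------########
r24=11000: #-------#-------#-------#
r25=11001: ##------##------##------##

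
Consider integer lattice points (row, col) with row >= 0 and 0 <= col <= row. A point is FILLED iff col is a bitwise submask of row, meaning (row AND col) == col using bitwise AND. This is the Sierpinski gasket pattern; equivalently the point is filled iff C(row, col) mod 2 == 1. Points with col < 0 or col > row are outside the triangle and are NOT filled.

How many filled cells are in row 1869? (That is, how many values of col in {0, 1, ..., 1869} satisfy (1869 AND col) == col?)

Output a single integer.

Answer: 128

Derivation:
1869 in binary = 11101001101
popcount(1869) = number of 1-bits in 11101001101 = 7
A col c satisfies (1869 AND c) == c iff every set bit of c is also set in 1869; each of the 7 set bits of 1869 can independently be on or off in c.
count = 2^7 = 128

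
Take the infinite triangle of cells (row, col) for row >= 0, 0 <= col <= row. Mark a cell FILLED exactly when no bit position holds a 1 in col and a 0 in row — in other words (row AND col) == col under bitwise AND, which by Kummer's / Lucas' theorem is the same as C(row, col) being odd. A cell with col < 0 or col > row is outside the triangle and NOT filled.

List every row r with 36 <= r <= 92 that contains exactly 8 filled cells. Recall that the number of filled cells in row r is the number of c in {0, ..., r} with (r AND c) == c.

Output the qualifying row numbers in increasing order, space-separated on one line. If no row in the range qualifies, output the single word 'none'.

Row r has 2^popcount(r) filled cells, so we need popcount(r) = log2(8) = 3.
Scan r = 36..92 and keep those with exactly 3 one-bits:
r=36=100100 popcount=2 -> skip
r=37=100101 popcount=3 -> KEEP
r=38=100110 popcount=3 -> KEEP
r=39=100111 popcount=4 -> skip
r=40=101000 popcount=2 -> skip
r=41=101001 popcount=3 -> KEEP
r=42=101010 popcount=3 -> KEEP
r=43=101011 popcount=4 -> skip
r=44=101100 popcount=3 -> KEEP
r=45=101101 popcount=4 -> skip
r=46=101110 popcount=4 -> skip
r=47=101111 popcount=5 -> skip
r=48=110000 popcount=2 -> skip
r=49=110001 popcount=3 -> KEEP
r=50=110010 popcount=3 -> KEEP
r=51=110011 popcount=4 -> skip
r=52=110100 popcount=3 -> KEEP
r=53=110101 popcount=4 -> skip
r=54=110110 popcount=4 -> skip
r=55=110111 popcount=5 -> skip
r=56=111000 popcount=3 -> KEEP
r=57=111001 popcount=4 -> skip
r=58=111010 popcount=4 -> skip
r=59=111011 popcount=5 -> skip
r=60=111100 popcount=4 -> skip
r=61=111101 popcount=5 -> skip
r=62=111110 popcount=5 -> skip
r=63=111111 popcount=6 -> skip
r=64=1000000 popcount=1 -> skip
r=65=1000001 popcount=2 -> skip
r=66=1000010 popcount=2 -> skip
r=67=1000011 popcount=3 -> KEEP
r=68=1000100 popcount=2 -> skip
r=69=1000101 popcount=3 -> KEEP
r=70=1000110 popcount=3 -> KEEP
r=71=1000111 popcount=4 -> skip
r=72=1001000 popcount=2 -> skip
r=73=1001001 popcount=3 -> KEEP
r=74=1001010 popcount=3 -> KEEP
r=75=1001011 popcount=4 -> skip
r=76=1001100 popcount=3 -> KEEP
r=77=1001101 popcount=4 -> skip
r=78=1001110 popcount=4 -> skip
r=79=1001111 popcount=5 -> skip
r=80=1010000 popcount=2 -> skip
r=81=1010001 popcount=3 -> KEEP
r=82=1010010 popcount=3 -> KEEP
r=83=1010011 popcount=4 -> skip
r=84=1010100 popcount=3 -> KEEP
r=85=1010101 popcount=4 -> skip
r=86=1010110 popcount=4 -> skip
r=87=1010111 popcount=5 -> skip
r=88=1011000 popcount=3 -> KEEP
r=89=1011001 popcount=4 -> skip
r=90=1011010 popcount=4 -> skip
r=91=1011011 popcount=5 -> skip
r=92=1011100 popcount=4 -> skip
Kept rows: 37 38 41 42 44 49 50 52 56 67 69 70 73 74 76 81 82 84 88

Answer: 37 38 41 42 44 49 50 52 56 67 69 70 73 74 76 81 82 84 88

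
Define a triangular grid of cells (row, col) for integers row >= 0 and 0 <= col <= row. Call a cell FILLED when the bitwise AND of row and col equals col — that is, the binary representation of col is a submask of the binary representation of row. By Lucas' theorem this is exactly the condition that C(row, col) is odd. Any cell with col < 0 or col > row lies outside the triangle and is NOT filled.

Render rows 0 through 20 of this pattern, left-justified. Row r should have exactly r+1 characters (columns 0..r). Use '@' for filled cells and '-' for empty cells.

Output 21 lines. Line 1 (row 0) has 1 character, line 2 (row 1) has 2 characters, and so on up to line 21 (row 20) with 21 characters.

r0=0: @
r1=1: @@
r2=10: @-@
r3=11: @@@@
r4=100: @---@
r5=101: @@--@@
r6=110: @-@-@-@
r7=111: @@@@@@@@
r8=1000: @-------@
r9=1001: @@------@@
r10=1010: @-@-----@-@
r11=1011: @@@@----@@@@
r12=1100: @---@---@---@
r13=1101: @@--@@--@@--@@
r14=1110: @-@-@-@-@-@-@-@
r15=1111: @@@@@@@@@@@@@@@@
r16=10000: @---------------@
r17=10001: @@--------------@@
r18=10010: @-@-------------@-@
r19=10011: @@@@------------@@@@
r20=10100: @---@-----------@---@

Answer: @
@@
@-@
@@@@
@---@
@@--@@
@-@-@-@
@@@@@@@@
@-------@
@@------@@
@-@-----@-@
@@@@----@@@@
@---@---@---@
@@--@@--@@--@@
@-@-@-@-@-@-@-@
@@@@@@@@@@@@@@@@
@---------------@
@@--------------@@
@-@-------------@-@
@@@@------------@@@@
@---@-----------@---@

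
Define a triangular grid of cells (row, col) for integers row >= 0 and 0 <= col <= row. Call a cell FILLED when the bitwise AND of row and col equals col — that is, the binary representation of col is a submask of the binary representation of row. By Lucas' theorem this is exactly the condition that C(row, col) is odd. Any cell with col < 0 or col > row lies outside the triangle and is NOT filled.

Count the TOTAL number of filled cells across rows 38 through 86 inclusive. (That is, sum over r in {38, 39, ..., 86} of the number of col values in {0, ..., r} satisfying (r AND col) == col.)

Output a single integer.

r38=100110 pc3: +8 =8
r39=100111 pc4: +16 =24
r40=101000 pc2: +4 =28
r41=101001 pc3: +8 =36
r42=101010 pc3: +8 =44
r43=101011 pc4: +16 =60
r44=101100 pc3: +8 =68
r45=101101 pc4: +16 =84
r46=101110 pc4: +16 =100
r47=101111 pc5: +32 =132
r48=110000 pc2: +4 =136
r49=110001 pc3: +8 =144
r50=110010 pc3: +8 =152
r51=110011 pc4: +16 =168
r52=110100 pc3: +8 =176
r53=110101 pc4: +16 =192
r54=110110 pc4: +16 =208
r55=110111 pc5: +32 =240
r56=111000 pc3: +8 =248
r57=111001 pc4: +16 =264
r58=111010 pc4: +16 =280
r59=111011 pc5: +32 =312
r60=111100 pc4: +16 =328
r61=111101 pc5: +32 =360
r62=111110 pc5: +32 =392
r63=111111 pc6: +64 =456
r64=1000000 pc1: +2 =458
r65=1000001 pc2: +4 =462
r66=1000010 pc2: +4 =466
r67=1000011 pc3: +8 =474
r68=1000100 pc2: +4 =478
r69=1000101 pc3: +8 =486
r70=1000110 pc3: +8 =494
r71=1000111 pc4: +16 =510
r72=1001000 pc2: +4 =514
r73=1001001 pc3: +8 =522
r74=1001010 pc3: +8 =530
r75=1001011 pc4: +16 =546
r76=1001100 pc3: +8 =554
r77=1001101 pc4: +16 =570
r78=1001110 pc4: +16 =586
r79=1001111 pc5: +32 =618
r80=1010000 pc2: +4 =622
r81=1010001 pc3: +8 =630
r82=1010010 pc3: +8 =638
r83=1010011 pc4: +16 =654
r84=1010100 pc3: +8 =662
r85=1010101 pc4: +16 =678
r86=1010110 pc4: +16 =694

Answer: 694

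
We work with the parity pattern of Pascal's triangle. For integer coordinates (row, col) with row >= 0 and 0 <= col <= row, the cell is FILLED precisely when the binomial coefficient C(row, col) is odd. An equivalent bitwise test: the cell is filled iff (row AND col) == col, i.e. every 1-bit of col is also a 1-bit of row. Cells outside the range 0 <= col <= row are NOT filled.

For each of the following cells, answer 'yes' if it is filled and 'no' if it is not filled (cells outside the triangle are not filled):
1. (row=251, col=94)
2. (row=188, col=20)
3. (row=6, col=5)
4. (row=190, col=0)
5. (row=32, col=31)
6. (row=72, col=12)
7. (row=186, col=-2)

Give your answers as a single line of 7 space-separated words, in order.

Answer: no yes no yes no no no

Derivation:
(251,94): row=0b11111011, col=0b1011110, row AND col = 0b1011010 = 90; 90 != 94 -> empty
(188,20): row=0b10111100, col=0b10100, row AND col = 0b10100 = 20; 20 == 20 -> filled
(6,5): row=0b110, col=0b101, row AND col = 0b100 = 4; 4 != 5 -> empty
(190,0): row=0b10111110, col=0b0, row AND col = 0b0 = 0; 0 == 0 -> filled
(32,31): row=0b100000, col=0b11111, row AND col = 0b0 = 0; 0 != 31 -> empty
(72,12): row=0b1001000, col=0b1100, row AND col = 0b1000 = 8; 8 != 12 -> empty
(186,-2): col outside [0, 186] -> not filled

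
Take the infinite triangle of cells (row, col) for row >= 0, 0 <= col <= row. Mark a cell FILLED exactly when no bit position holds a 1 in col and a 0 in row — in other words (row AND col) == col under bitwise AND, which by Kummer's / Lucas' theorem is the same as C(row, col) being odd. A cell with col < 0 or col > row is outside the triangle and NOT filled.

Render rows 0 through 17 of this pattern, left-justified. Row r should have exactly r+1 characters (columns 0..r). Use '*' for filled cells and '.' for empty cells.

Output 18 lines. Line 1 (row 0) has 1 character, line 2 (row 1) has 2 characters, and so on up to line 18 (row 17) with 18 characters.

r0=0: *
r1=1: **
r2=10: *.*
r3=11: ****
r4=100: *...*
r5=101: **..**
r6=110: *.*.*.*
r7=111: ********
r8=1000: *.......*
r9=1001: **......**
r10=1010: *.*.....*.*
r11=1011: ****....****
r12=1100: *...*...*...*
r13=1101: **..**..**..**
r14=1110: *.*.*.*.*.*.*.*
r15=1111: ****************
r16=10000: *...............*
r17=10001: **..............**

Answer: *
**
*.*
****
*...*
**..**
*.*.*.*
********
*.......*
**......**
*.*.....*.*
****....****
*...*...*...*
**..**..**..**
*.*.*.*.*.*.*.*
****************
*...............*
**..............**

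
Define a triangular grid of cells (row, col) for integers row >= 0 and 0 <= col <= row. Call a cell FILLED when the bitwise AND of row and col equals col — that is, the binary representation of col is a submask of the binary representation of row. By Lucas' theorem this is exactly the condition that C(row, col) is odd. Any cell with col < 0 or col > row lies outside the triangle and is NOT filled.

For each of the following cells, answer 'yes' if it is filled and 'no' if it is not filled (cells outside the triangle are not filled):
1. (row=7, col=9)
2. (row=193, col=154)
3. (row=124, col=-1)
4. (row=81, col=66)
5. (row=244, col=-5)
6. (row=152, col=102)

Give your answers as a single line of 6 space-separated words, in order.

Answer: no no no no no no

Derivation:
(7,9): col outside [0, 7] -> not filled
(193,154): row=0b11000001, col=0b10011010, row AND col = 0b10000000 = 128; 128 != 154 -> empty
(124,-1): col outside [0, 124] -> not filled
(81,66): row=0b1010001, col=0b1000010, row AND col = 0b1000000 = 64; 64 != 66 -> empty
(244,-5): col outside [0, 244] -> not filled
(152,102): row=0b10011000, col=0b1100110, row AND col = 0b0 = 0; 0 != 102 -> empty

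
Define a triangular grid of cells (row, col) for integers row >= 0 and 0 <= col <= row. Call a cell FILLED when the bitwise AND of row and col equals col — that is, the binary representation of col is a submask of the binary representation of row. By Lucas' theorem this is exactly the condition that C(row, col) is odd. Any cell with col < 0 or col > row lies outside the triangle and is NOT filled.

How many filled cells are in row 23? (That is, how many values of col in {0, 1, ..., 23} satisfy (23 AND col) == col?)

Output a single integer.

23 in binary = 10111
popcount(23) = number of 1-bits in 10111 = 4
A col c satisfies (23 AND c) == c iff every set bit of c is also set in 23; each of the 4 set bits of 23 can independently be on or off in c.
count = 2^4 = 16

Answer: 16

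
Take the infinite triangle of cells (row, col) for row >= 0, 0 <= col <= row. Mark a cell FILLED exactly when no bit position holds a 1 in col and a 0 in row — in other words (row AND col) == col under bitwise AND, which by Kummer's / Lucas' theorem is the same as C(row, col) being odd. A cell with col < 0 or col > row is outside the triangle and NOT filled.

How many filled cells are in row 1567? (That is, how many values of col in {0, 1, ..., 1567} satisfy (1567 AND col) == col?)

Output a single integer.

Answer: 128

Derivation:
1567 in binary = 11000011111
popcount(1567) = number of 1-bits in 11000011111 = 7
A col c satisfies (1567 AND c) == c iff every set bit of c is also set in 1567; each of the 7 set bits of 1567 can independently be on or off in c.
count = 2^7 = 128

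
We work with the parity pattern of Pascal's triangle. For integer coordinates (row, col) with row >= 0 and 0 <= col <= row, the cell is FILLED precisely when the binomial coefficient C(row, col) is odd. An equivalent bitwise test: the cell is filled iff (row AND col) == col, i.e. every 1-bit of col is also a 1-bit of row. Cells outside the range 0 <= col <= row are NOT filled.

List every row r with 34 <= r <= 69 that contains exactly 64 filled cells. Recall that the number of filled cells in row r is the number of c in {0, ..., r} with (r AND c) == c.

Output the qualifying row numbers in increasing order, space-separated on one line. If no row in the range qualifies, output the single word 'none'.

Answer: 63

Derivation:
Row r has 2^popcount(r) filled cells, so we need popcount(r) = log2(64) = 6.
Scan r = 34..69 and keep those with exactly 6 one-bits:
r=34=100010 popcount=2 -> skip
r=35=100011 popcount=3 -> skip
r=36=100100 popcount=2 -> skip
r=37=100101 popcount=3 -> skip
r=38=100110 popcount=3 -> skip
r=39=100111 popcount=4 -> skip
r=40=101000 popcount=2 -> skip
r=41=101001 popcount=3 -> skip
r=42=101010 popcount=3 -> skip
r=43=101011 popcount=4 -> skip
r=44=101100 popcount=3 -> skip
r=45=101101 popcount=4 -> skip
r=46=101110 popcount=4 -> skip
r=47=101111 popcount=5 -> skip
r=48=110000 popcount=2 -> skip
r=49=110001 popcount=3 -> skip
r=50=110010 popcount=3 -> skip
r=51=110011 popcount=4 -> skip
r=52=110100 popcount=3 -> skip
r=53=110101 popcount=4 -> skip
r=54=110110 popcount=4 -> skip
r=55=110111 popcount=5 -> skip
r=56=111000 popcount=3 -> skip
r=57=111001 popcount=4 -> skip
r=58=111010 popcount=4 -> skip
r=59=111011 popcount=5 -> skip
r=60=111100 popcount=4 -> skip
r=61=111101 popcount=5 -> skip
r=62=111110 popcount=5 -> skip
r=63=111111 popcount=6 -> KEEP
r=64=1000000 popcount=1 -> skip
r=65=1000001 popcount=2 -> skip
r=66=1000010 popcount=2 -> skip
r=67=1000011 popcount=3 -> skip
r=68=1000100 popcount=2 -> skip
r=69=1000101 popcount=3 -> skip
Kept rows: 63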